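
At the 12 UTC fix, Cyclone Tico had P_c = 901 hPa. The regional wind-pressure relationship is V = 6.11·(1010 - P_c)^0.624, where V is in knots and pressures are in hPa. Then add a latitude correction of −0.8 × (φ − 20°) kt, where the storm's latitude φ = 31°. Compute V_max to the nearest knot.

ΔP = 1010 − 901 = 109 hPa.
109^0.624 ≈ 18.679.
V ≈ 6.11 × 18.679 ≈ 114.1 kt.
Latitude correction: −0.8 × (31 − 20) = -8.8 kt.
Corrected V ≈ 105.3 kt → 105 kt.

105 kt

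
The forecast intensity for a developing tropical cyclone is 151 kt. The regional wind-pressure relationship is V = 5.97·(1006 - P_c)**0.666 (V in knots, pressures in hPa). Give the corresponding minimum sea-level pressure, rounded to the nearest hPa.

ΔP = (V / 5.97)^(1/0.666) = (151/5.97)^1.502.
151/5.97 = 25.293; 25.293^1.502 ≈ 127.82 hPa.
P_c = 1006 − 127.82 = 878.18 ≈ 878 hPa.

878 hPa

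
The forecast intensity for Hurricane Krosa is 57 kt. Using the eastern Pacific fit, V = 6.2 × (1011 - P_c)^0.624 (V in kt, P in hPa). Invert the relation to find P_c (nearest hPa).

ΔP = (V / 6.2)^(1/0.624) = (57/6.2)^1.603.
57/6.2 = 9.194; 9.194^1.603 ≈ 35.00 hPa.
P_c = 1011 − 35.00 = 976.00 ≈ 976 hPa.

976 hPa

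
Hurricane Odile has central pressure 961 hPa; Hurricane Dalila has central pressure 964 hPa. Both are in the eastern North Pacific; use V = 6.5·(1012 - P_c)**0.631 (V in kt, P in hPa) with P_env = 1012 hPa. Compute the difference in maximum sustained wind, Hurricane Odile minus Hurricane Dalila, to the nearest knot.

3 kt

Hurricane Odile: ΔP = 51; V ≈ 6.5 × 51^0.631 ≈ 77.69 kt.
Hurricane Dalila: ΔP = 48; V ≈ 6.5 × 48^0.631 ≈ 74.78 kt.
Difference ≈ 77.69 − 74.78 = 2.91 → 3 kt.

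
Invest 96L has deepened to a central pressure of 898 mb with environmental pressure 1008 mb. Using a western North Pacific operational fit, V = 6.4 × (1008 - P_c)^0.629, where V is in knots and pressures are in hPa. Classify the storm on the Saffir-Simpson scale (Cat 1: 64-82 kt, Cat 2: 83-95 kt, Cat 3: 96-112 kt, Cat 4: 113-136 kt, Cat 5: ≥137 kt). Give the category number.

4

ΔP = 1008 − 898 = 110 mb.
V ≈ 6.4 × 110^0.629 = 6.4 × 19.23 ≈ 123 kt.
123 kt falls in the Category 4 band.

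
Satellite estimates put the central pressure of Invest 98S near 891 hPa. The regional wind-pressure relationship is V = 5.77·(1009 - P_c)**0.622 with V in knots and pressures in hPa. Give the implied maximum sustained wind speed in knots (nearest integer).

112 kt

ΔP = 1009 − 891 = 118 hPa.
118^0.622 ≈ 19.441.
V ≈ 5.77 × 19.441 ≈ 112.2 kt.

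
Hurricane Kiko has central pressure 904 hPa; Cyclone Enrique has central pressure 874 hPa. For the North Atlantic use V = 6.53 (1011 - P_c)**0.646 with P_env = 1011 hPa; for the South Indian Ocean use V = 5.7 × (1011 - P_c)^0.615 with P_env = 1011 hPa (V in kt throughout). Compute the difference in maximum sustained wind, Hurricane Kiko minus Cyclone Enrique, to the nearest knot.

Hurricane Kiko: ΔP = 107; V ≈ 6.53 × 107^0.646 ≈ 133.63 kt.
Cyclone Enrique: ΔP = 137; V ≈ 5.7 × 137^0.615 ≈ 117.48 kt.
Difference ≈ 133.63 − 117.48 = 16.15 → 16 kt.

16 kt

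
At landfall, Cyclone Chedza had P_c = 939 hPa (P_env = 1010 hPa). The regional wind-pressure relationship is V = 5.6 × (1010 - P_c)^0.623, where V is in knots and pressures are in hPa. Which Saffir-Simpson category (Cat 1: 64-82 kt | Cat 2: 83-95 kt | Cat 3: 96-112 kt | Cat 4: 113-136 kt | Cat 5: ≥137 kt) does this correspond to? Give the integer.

1

ΔP = 1010 − 939 = 71 hPa.
V ≈ 5.6 × 71^0.623 = 5.6 × 14.23 ≈ 80 kt.
80 kt falls in the Category 1 band.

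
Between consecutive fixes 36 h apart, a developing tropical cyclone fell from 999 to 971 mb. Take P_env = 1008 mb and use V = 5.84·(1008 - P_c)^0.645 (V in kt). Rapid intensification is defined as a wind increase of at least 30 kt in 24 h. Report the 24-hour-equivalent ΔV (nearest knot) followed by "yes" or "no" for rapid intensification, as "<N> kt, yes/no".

V₁: ΔP = 9, V ≈ 5.84 × 9^0.645 ≈ 24.09 kt.
V₂: ΔP = 37, V ≈ 5.84 × 37^0.645 ≈ 59.97 kt.
ΔV over 36 h = 35.88 kt → 24 h equivalent = 35.88 × 24/36 ≈ 23.92 kt.
24 kt < 30 kt ⇒ not rapid intensification.

24 kt, no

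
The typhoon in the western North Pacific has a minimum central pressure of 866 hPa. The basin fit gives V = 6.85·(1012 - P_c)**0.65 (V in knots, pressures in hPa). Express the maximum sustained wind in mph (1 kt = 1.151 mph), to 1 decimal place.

201.2 mph

ΔP = 1012 − 866 = 146 hPa.
V ≈ 6.85 × 146^0.65 = 6.85 × 25.517 ≈ 174.791 kt.
174.791 × 1.151 ≈ 201.18 mph → 201.2 mph.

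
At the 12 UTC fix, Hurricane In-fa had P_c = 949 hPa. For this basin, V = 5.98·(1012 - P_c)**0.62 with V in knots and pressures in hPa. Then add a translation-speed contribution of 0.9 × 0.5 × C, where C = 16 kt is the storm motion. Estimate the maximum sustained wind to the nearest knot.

85 kt

ΔP = 1012 − 949 = 63 hPa.
63^0.62 ≈ 13.049.
V ≈ 5.98 × 13.049 ≈ 78.0 kt.
Translation term: 0.9 × 0.5 × 16 = 7.2 kt.
Corrected V ≈ 85.2 kt → 85 kt.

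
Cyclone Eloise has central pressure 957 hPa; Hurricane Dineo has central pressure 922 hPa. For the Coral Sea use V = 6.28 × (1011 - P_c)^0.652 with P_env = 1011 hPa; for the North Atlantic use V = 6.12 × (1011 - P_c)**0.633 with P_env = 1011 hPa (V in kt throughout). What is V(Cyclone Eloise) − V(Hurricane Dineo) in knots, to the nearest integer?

-20 kt

Cyclone Eloise: ΔP = 54; V ≈ 6.28 × 54^0.652 ≈ 84.62 kt.
Hurricane Dineo: ΔP = 89; V ≈ 6.12 × 89^0.633 ≈ 104.89 kt.
Difference ≈ 84.62 − 104.89 = -20.27 → -20 kt.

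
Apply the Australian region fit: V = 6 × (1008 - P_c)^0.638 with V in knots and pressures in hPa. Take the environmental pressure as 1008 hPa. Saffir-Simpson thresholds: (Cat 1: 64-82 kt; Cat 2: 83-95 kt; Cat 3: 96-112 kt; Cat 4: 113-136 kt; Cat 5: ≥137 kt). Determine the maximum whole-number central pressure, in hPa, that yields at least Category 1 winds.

967 hPa

Category 1 begins at V = 64 kt.
Required ΔP = (64/6)^(1/0.638) = 10.667^1.567 ≈ 40.86 hPa.
P_c ≤ 1008 − 40.86 = 967.14, so the highest integer P_c is 967 hPa.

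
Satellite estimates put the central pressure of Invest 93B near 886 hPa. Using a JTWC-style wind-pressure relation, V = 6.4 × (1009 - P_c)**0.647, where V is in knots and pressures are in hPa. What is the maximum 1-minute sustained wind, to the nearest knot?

ΔP = 1009 − 886 = 123 hPa.
123^0.647 ≈ 22.499.
V ≈ 6.4 × 22.499 ≈ 144.0 kt.

144 kt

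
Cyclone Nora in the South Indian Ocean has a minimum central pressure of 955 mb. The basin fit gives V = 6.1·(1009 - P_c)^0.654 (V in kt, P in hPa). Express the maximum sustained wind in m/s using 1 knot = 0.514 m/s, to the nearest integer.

43 m/s

ΔP = 1009 − 955 = 54 mb.
V ≈ 6.1 × 54^0.654 = 6.1 × 13.583 ≈ 82.854 kt.
82.854 × 0.514 ≈ 42.59 m/s → 43 m/s.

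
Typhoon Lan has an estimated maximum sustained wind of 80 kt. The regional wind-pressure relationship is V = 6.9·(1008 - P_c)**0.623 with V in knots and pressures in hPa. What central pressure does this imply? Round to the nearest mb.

957 mb

ΔP = (V / 6.9)^(1/0.623) = (80/6.9)^1.605.
80/6.9 = 11.594; 11.594^1.605 ≈ 51.08 mb.
P_c = 1008 − 51.08 = 956.92 ≈ 957 mb.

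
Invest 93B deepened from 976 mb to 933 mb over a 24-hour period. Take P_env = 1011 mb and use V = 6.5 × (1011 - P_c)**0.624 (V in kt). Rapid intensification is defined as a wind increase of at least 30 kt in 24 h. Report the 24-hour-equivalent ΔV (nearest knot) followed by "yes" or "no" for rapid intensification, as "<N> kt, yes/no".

V₁: ΔP = 35, V ≈ 6.5 × 35^0.624 ≈ 59.76 kt.
V₂: ΔP = 78, V ≈ 6.5 × 78^0.624 ≈ 98.53 kt.
ΔV over 24 h = 38.77 kt → 24 h equivalent = 38.77 × 24/24 ≈ 38.77 kt.
39 kt ≥ 30 kt ⇒ rapid intensification.

39 kt, yes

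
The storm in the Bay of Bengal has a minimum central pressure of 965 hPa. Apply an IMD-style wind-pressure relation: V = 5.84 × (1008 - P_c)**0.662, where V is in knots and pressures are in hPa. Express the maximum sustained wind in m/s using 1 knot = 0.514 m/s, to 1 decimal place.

ΔP = 1008 − 965 = 43 hPa.
V ≈ 5.84 × 43^0.662 = 5.84 × 12.060 ≈ 70.432 kt.
70.432 × 0.514 ≈ 36.20 m/s → 36.2 m/s.

36.2 m/s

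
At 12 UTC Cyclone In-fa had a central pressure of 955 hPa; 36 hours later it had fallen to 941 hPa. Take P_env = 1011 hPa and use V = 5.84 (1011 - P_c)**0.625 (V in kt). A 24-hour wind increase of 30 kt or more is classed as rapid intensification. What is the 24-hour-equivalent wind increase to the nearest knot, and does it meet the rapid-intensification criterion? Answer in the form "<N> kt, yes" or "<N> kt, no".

V₁: ΔP = 56, V ≈ 5.84 × 56^0.625 ≈ 72.28 kt.
V₂: ΔP = 70, V ≈ 5.84 × 70^0.625 ≈ 83.10 kt.
ΔV over 36 h = 10.82 kt → 24 h equivalent = 10.82 × 24/36 ≈ 7.21 kt.
7 kt < 30 kt ⇒ not rapid intensification.

7 kt, no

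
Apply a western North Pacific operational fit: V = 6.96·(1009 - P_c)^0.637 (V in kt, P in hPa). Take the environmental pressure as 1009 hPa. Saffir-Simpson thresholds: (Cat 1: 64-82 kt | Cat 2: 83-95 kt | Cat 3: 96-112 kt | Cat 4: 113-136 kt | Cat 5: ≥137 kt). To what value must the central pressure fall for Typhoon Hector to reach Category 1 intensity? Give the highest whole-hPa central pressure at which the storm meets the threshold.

Category 1 begins at V = 64 kt.
Required ΔP = (64/6.96)^(1/0.637) = 9.195^1.570 ≈ 32.56 hPa.
P_c ≤ 1009 − 32.56 = 976.44, so the highest integer P_c is 976 hPa.

976 hPa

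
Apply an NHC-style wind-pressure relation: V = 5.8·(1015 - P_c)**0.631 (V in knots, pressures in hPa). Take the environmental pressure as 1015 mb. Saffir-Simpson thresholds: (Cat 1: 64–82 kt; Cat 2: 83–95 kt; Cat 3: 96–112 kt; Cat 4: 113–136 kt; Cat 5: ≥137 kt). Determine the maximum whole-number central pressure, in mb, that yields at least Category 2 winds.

947 mb

Category 2 begins at V = 83 kt.
Required ΔP = (83/5.8)^(1/0.631) = 14.310^1.585 ≈ 67.84 mb.
P_c ≤ 1015 − 67.84 = 947.16, so the highest integer P_c is 947 mb.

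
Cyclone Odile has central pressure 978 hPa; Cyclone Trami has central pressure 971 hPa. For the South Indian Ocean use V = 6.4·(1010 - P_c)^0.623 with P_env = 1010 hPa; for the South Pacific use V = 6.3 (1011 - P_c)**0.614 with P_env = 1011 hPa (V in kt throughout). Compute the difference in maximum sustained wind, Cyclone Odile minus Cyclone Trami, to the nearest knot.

Cyclone Odile: ΔP = 32; V ≈ 6.4 × 32^0.623 ≈ 55.45 kt.
Cyclone Trami: ΔP = 40; V ≈ 6.3 × 40^0.614 ≈ 60.67 kt.
Difference ≈ 55.45 − 60.67 = -5.22 → -5 kt.

-5 kt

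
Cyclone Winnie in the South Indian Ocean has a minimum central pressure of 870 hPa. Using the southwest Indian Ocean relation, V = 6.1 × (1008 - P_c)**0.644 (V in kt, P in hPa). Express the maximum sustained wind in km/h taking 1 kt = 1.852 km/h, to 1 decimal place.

ΔP = 1008 − 870 = 138 hPa.
V ≈ 6.1 × 138^0.644 = 6.1 × 23.883 ≈ 145.684 kt.
145.684 × 1.852 ≈ 269.81 km/h → 269.8 km/h.

269.8 km/h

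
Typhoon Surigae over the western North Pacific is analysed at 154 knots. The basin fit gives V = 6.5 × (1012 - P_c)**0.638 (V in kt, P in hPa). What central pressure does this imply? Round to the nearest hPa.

ΔP = (V / 6.5)^(1/0.638) = (154/6.5)^1.567.
154/6.5 = 23.692; 23.692^1.567 ≈ 142.74 hPa.
P_c = 1012 − 142.74 = 869.26 ≈ 869 hPa.

869 hPa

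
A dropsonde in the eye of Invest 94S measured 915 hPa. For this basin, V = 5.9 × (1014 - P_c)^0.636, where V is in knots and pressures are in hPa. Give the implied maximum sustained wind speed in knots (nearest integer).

110 kt

ΔP = 1014 − 915 = 99 hPa.
99^0.636 ≈ 18.588.
V ≈ 5.9 × 18.588 ≈ 109.7 kt.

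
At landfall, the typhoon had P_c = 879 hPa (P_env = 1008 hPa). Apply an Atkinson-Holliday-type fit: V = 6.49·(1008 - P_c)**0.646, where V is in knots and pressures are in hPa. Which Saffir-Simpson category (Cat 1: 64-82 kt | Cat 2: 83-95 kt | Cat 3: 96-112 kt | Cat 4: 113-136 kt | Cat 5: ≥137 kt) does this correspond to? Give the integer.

5

ΔP = 1008 − 879 = 129 hPa.
V ≈ 6.49 × 129^0.646 = 6.49 × 23.09 ≈ 150 kt.
150 kt falls in the Category 5 band.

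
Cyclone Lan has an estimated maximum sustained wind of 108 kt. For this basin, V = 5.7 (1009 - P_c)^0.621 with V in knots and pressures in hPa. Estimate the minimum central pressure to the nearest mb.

895 mb

ΔP = (V / 5.7)^(1/0.621) = (108/5.7)^1.610.
108/5.7 = 18.947; 18.947^1.610 ≈ 114.09 mb.
P_c = 1009 − 114.09 = 894.91 ≈ 895 mb.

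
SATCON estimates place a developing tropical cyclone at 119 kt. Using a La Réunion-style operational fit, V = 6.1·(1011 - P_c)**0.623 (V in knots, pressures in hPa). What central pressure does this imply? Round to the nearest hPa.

ΔP = (V / 6.1)^(1/0.623) = (119/6.1)^1.605.
119/6.1 = 19.508; 19.508^1.605 ≈ 117.75 hPa.
P_c = 1011 − 117.75 = 893.25 ≈ 893 hPa.

893 hPa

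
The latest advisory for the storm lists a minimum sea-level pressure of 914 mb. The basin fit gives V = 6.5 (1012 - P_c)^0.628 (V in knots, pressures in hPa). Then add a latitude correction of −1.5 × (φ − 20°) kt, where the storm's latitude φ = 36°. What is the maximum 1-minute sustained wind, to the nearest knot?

ΔP = 1012 − 914 = 98 mb.
98^0.628 ≈ 17.803.
V ≈ 6.5 × 17.803 ≈ 115.7 kt.
Latitude correction: −1.5 × (36 − 20) = -24 kt.
Corrected V ≈ 91.7 kt → 92 kt.

92 kt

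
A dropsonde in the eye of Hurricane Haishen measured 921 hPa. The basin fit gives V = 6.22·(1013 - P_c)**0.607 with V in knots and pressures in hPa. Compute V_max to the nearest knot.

ΔP = 1013 − 921 = 92 hPa.
92^0.607 ≈ 15.560.
V ≈ 6.22 × 15.560 ≈ 96.8 kt.

97 kt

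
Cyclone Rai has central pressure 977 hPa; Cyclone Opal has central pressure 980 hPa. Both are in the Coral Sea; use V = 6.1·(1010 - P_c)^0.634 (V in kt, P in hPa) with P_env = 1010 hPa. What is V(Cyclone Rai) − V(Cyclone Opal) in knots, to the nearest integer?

3 kt

Cyclone Rai: ΔP = 33; V ≈ 6.1 × 33^0.634 ≈ 55.98 kt.
Cyclone Opal: ΔP = 30; V ≈ 6.1 × 30^0.634 ≈ 52.70 kt.
Difference ≈ 55.98 − 52.70 = 3.28 → 3 kt.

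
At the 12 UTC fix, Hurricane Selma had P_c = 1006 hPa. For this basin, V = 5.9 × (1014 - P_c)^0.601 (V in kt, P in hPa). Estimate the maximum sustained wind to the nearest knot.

21 kt

ΔP = 1014 − 1006 = 8 hPa.
8^0.601 ≈ 3.489.
V ≈ 5.9 × 3.489 ≈ 20.6 kt.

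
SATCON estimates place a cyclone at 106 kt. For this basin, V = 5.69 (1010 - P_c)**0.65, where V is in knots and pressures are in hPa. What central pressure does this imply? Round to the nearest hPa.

ΔP = (V / 5.69)^(1/0.65) = (106/5.69)^1.538.
106/5.69 = 18.629; 18.629^1.538 ≈ 89.98 hPa.
P_c = 1010 − 89.98 = 920.02 ≈ 920 hPa.

920 hPa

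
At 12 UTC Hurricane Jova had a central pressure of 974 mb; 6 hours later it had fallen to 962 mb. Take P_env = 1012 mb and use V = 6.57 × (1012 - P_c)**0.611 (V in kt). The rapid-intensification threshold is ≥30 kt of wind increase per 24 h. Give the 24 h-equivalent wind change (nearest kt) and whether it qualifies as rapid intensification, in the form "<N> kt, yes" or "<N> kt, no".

44 kt, yes

V₁: ΔP = 38, V ≈ 6.57 × 38^0.611 ≈ 60.65 kt.
V₂: ΔP = 50, V ≈ 6.57 × 50^0.611 ≈ 71.72 kt.
ΔV over 6 h = 11.07 kt → 24 h equivalent = 11.07 × 24/6 ≈ 44.28 kt.
44 kt ≥ 30 kt ⇒ rapid intensification.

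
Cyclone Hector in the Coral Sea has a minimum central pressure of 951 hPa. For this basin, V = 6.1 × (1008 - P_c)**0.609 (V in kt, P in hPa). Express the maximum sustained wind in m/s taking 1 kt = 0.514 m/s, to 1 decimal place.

ΔP = 1008 − 951 = 57 hPa.
V ≈ 6.1 × 57^0.609 = 6.1 × 11.731 ≈ 71.558 kt.
71.558 × 0.514 ≈ 36.78 m/s → 36.8 m/s.

36.8 m/s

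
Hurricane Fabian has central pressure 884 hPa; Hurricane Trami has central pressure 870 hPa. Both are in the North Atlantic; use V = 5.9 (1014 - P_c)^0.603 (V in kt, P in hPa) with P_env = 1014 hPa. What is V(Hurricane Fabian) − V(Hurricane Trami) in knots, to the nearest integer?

-7 kt

Hurricane Fabian: ΔP = 130; V ≈ 5.9 × 130^0.603 ≈ 111.06 kt.
Hurricane Trami: ΔP = 144; V ≈ 5.9 × 144^0.603 ≈ 118.13 kt.
Difference ≈ 111.06 − 118.13 = -7.07 → -7 kt.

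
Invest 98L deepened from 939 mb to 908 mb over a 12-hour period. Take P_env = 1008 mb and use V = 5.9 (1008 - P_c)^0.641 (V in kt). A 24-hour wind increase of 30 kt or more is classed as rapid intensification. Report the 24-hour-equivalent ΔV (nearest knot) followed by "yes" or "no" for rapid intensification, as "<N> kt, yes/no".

48 kt, yes

V₁: ΔP = 69, V ≈ 5.9 × 69^0.641 ≈ 89.03 kt.
V₂: ΔP = 100, V ≈ 5.9 × 100^0.641 ≈ 112.94 kt.
ΔV over 12 h = 23.91 kt → 24 h equivalent = 23.91 × 24/12 ≈ 47.82 kt.
48 kt ≥ 30 kt ⇒ rapid intensification.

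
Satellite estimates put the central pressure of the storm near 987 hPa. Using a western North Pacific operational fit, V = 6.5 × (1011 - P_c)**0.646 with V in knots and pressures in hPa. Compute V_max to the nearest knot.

51 kt

ΔP = 1011 − 987 = 24 hPa.
24^0.646 ≈ 7.791.
V ≈ 6.5 × 7.791 ≈ 50.6 kt.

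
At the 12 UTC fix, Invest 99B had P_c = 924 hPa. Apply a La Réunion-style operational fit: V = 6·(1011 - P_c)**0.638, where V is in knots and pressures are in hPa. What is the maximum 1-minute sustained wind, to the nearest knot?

104 kt

ΔP = 1011 − 924 = 87 hPa.
87^0.638 ≈ 17.275.
V ≈ 6 × 17.275 ≈ 103.6 kt.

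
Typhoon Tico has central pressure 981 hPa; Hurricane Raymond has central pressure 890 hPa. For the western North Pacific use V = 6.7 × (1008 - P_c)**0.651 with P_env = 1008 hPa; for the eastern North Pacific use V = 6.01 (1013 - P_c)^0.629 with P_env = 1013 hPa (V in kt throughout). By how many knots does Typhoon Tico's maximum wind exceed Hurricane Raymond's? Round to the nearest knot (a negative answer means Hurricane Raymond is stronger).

-67 kt

Typhoon Tico: ΔP = 27; V ≈ 6.7 × 27^0.651 ≈ 57.27 kt.
Hurricane Raymond: ΔP = 123; V ≈ 6.01 × 123^0.629 ≈ 124.00 kt.
Difference ≈ 57.27 − 124.00 = -66.73 → -67 kt.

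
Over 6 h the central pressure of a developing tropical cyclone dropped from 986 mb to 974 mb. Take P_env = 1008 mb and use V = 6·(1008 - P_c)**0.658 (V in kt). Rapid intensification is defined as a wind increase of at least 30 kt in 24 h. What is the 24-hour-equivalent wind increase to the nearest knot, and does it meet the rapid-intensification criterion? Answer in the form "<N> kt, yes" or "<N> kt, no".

V₁: ΔP = 22, V ≈ 6 × 22^0.658 ≈ 45.86 kt.
V₂: ΔP = 34, V ≈ 6 × 34^0.658 ≈ 61.08 kt.
ΔV over 6 h = 15.22 kt → 24 h equivalent = 15.22 × 24/6 ≈ 60.88 kt.
61 kt ≥ 30 kt ⇒ rapid intensification.

61 kt, yes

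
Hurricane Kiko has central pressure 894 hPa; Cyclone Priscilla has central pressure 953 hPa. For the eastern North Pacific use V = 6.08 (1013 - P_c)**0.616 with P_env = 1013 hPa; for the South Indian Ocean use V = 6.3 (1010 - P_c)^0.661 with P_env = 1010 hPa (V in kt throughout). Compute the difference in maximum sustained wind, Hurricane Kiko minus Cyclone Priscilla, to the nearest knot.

Hurricane Kiko: ΔP = 119; V ≈ 6.08 × 119^0.616 ≈ 115.46 kt.
Cyclone Priscilla: ΔP = 57; V ≈ 6.3 × 57^0.661 ≈ 91.20 kt.
Difference ≈ 115.46 − 91.20 = 24.26 → 24 kt.

24 kt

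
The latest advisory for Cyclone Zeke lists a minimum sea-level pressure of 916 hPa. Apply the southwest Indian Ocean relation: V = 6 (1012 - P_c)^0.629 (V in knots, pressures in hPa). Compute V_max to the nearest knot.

106 kt

ΔP = 1012 − 916 = 96 hPa.
96^0.629 ≈ 17.654.
V ≈ 6 × 17.654 ≈ 105.9 kt.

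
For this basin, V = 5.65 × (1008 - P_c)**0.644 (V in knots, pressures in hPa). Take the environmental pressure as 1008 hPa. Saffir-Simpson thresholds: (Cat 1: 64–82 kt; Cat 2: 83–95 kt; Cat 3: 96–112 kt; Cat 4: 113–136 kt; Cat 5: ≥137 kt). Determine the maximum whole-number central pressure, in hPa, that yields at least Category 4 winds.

903 hPa

Category 4 begins at V = 113 kt.
Required ΔP = (113/5.65)^(1/0.644) = 20.000^1.553 ≈ 104.77 hPa.
P_c ≤ 1008 − 104.77 = 903.23, so the highest integer P_c is 903 hPa.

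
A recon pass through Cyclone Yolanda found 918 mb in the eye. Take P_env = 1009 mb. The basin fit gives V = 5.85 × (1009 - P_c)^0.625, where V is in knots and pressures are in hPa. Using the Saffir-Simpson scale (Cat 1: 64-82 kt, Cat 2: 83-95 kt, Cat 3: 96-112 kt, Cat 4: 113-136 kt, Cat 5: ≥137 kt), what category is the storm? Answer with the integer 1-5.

3

ΔP = 1009 − 918 = 91 mb.
V ≈ 5.85 × 91^0.625 = 5.85 × 16.76 ≈ 98 kt.
98 kt falls in the Category 3 band.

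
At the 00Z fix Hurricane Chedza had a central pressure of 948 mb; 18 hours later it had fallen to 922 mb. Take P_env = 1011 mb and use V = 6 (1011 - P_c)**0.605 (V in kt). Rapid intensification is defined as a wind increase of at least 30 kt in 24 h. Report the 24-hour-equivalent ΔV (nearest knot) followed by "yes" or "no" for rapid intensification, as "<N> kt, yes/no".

V₁: ΔP = 63, V ≈ 6 × 63^0.605 ≈ 73.58 kt.
V₂: ΔP = 89, V ≈ 6 × 89^0.605 ≈ 90.68 kt.
ΔV over 18 h = 17.10 kt → 24 h equivalent = 17.10 × 24/18 ≈ 22.80 kt.
23 kt < 30 kt ⇒ not rapid intensification.

23 kt, no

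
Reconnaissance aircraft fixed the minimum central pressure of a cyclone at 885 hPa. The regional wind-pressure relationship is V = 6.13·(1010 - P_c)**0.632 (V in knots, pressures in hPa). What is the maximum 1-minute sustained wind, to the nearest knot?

130 kt

ΔP = 1010 − 885 = 125 hPa.
125^0.632 ≈ 21.147.
V ≈ 6.13 × 21.147 ≈ 129.6 kt.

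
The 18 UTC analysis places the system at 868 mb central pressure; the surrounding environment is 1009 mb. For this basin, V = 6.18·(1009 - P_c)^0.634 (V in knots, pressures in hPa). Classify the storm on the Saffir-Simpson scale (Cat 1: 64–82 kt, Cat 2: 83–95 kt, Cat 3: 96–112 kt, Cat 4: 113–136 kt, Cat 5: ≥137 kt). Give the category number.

ΔP = 1009 − 868 = 141 mb.
V ≈ 6.18 × 141^0.634 = 6.18 × 23.05 ≈ 142 kt.
142 kt falls in the Category 5 band.

5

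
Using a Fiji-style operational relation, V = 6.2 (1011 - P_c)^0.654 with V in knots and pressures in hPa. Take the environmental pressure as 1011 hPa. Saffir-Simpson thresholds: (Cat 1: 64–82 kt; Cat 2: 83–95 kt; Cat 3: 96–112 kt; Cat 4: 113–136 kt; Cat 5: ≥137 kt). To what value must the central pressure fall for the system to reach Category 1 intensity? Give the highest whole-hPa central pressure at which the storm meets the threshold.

975 hPa

Category 1 begins at V = 64 kt.
Required ΔP = (64/6.2)^(1/0.654) = 10.323^1.529 ≈ 35.49 hPa.
P_c ≤ 1011 − 35.49 = 975.51, so the highest integer P_c is 975 hPa.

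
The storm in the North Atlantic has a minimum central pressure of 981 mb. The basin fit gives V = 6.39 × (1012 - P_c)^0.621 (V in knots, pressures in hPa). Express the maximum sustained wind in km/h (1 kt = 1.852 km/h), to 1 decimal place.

99.8 km/h

ΔP = 1012 − 981 = 31 mb.
V ≈ 6.39 × 31^0.621 = 6.39 × 8.436 ≈ 53.906 kt.
53.906 × 1.852 ≈ 99.83 km/h → 99.8 km/h.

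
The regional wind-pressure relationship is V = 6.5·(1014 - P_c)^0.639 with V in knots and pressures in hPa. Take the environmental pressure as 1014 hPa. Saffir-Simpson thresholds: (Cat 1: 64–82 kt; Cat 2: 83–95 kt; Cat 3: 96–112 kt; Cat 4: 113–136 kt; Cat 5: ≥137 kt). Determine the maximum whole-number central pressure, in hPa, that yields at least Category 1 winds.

978 hPa

Category 1 begins at V = 64 kt.
Required ΔP = (64/6.5)^(1/0.639) = 9.846^1.565 ≈ 35.84 hPa.
P_c ≤ 1014 − 35.84 = 978.16, so the highest integer P_c is 978 hPa.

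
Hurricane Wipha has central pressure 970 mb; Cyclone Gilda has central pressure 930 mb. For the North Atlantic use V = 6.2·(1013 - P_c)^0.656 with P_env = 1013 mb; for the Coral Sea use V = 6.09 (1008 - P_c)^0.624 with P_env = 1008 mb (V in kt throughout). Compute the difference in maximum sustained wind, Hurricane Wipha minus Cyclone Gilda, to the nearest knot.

-19 kt

Hurricane Wipha: ΔP = 43; V ≈ 6.2 × 43^0.656 ≈ 73.10 kt.
Cyclone Gilda: ΔP = 78; V ≈ 6.09 × 78^0.624 ≈ 92.32 kt.
Difference ≈ 73.10 − 92.32 = -19.22 → -19 kt.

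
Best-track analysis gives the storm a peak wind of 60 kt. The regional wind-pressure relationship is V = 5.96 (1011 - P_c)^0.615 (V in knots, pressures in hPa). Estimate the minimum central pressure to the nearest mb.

ΔP = (V / 5.96)^(1/0.615) = (60/5.96)^1.626.
60/5.96 = 10.067; 10.067^1.626 ≈ 42.73 mb.
P_c = 1011 − 42.73 = 968.27 ≈ 968 mb.

968 mb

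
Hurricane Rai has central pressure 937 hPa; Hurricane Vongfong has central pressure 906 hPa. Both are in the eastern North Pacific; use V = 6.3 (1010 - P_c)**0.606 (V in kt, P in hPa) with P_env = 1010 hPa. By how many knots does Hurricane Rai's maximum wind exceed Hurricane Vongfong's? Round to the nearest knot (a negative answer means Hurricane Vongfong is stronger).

Hurricane Rai: ΔP = 73; V ≈ 6.3 × 73^0.606 ≈ 84.82 kt.
Hurricane Vongfong: ΔP = 104; V ≈ 6.3 × 104^0.606 ≈ 105.11 kt.
Difference ≈ 84.82 − 105.11 = -20.29 → -20 kt.

-20 kt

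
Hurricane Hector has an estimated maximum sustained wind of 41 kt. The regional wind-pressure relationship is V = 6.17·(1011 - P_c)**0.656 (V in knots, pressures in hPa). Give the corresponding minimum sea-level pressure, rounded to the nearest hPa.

993 hPa

ΔP = (V / 6.17)^(1/0.656) = (41/6.17)^1.524.
41/6.17 = 6.645; 6.645^1.524 ≈ 17.94 hPa.
P_c = 1011 − 17.94 = 993.06 ≈ 993 hPa.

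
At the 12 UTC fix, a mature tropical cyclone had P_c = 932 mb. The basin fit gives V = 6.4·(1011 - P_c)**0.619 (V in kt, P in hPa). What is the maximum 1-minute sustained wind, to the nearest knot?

ΔP = 1011 − 932 = 79 mb.
79^0.619 ≈ 14.950.
V ≈ 6.4 × 14.950 ≈ 95.7 kt.

96 kt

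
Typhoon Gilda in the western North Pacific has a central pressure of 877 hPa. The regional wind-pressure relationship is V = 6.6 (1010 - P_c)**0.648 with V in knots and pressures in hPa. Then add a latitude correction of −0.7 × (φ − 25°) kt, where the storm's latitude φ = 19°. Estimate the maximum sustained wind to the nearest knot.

ΔP = 1010 − 877 = 133 hPa.
133^0.648 ≈ 23.782.
V ≈ 6.6 × 23.782 ≈ 157.0 kt.
Latitude correction: −0.7 × (19 − 25) = 4.2 kt.
Corrected V ≈ 161.2 kt → 161 kt.

161 kt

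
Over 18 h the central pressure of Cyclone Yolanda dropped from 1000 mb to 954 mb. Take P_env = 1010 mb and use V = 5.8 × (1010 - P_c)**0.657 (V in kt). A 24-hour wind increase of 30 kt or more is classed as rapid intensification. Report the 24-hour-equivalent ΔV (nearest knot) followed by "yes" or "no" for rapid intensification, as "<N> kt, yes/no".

V₁: ΔP = 10, V ≈ 5.8 × 10^0.657 ≈ 26.33 kt.
V₂: ΔP = 56, V ≈ 5.8 × 56^0.657 ≈ 81.66 kt.
ΔV over 18 h = 55.33 kt → 24 h equivalent = 55.33 × 24/18 ≈ 73.77 kt.
74 kt ≥ 30 kt ⇒ rapid intensification.

74 kt, yes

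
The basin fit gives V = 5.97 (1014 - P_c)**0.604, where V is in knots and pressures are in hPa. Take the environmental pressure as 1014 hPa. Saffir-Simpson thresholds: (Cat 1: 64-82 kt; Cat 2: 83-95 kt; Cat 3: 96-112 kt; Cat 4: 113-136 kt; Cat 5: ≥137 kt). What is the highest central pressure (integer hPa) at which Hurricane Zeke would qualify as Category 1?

963 hPa

Category 1 begins at V = 64 kt.
Required ΔP = (64/5.97)^(1/0.604) = 10.720^1.656 ≈ 50.77 hPa.
P_c ≤ 1014 − 50.77 = 963.23, so the highest integer P_c is 963 hPa.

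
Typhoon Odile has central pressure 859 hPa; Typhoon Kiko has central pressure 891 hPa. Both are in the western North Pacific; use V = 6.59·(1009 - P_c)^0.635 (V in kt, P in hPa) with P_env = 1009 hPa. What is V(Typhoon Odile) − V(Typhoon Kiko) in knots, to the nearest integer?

22 kt

Typhoon Odile: ΔP = 150; V ≈ 6.59 × 150^0.635 ≈ 158.75 kt.
Typhoon Kiko: ΔP = 118; V ≈ 6.59 × 118^0.635 ≈ 136.31 kt.
Difference ≈ 158.75 − 136.31 = 22.44 → 22 kt.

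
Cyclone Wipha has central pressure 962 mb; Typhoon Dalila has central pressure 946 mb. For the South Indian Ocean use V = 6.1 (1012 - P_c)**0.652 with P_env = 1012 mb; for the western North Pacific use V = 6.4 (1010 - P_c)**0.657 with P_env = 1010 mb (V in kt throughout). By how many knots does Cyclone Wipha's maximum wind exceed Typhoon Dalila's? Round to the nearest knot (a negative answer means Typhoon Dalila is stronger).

-20 kt

Cyclone Wipha: ΔP = 50; V ≈ 6.1 × 50^0.652 ≈ 78.17 kt.
Typhoon Dalila: ΔP = 64; V ≈ 6.4 × 64^0.657 ≈ 98.36 kt.
Difference ≈ 78.17 − 98.36 = -20.19 → -20 kt.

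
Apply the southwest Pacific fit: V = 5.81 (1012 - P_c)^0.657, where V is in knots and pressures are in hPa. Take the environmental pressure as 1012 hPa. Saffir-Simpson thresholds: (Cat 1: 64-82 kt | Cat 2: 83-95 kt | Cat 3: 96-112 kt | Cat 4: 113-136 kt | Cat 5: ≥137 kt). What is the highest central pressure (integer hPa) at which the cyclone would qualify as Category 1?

973 hPa

Category 1 begins at V = 64 kt.
Required ΔP = (64/5.81)^(1/0.657) = 11.015^1.522 ≈ 38.55 hPa.
P_c ≤ 1012 − 38.55 = 973.45, so the highest integer P_c is 973 hPa.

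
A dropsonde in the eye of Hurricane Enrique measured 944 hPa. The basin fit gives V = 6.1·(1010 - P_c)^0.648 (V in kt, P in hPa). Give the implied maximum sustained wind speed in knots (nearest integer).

92 kt

ΔP = 1010 − 944 = 66 hPa.
66^0.648 ≈ 15.103.
V ≈ 6.1 × 15.103 ≈ 92.1 kt.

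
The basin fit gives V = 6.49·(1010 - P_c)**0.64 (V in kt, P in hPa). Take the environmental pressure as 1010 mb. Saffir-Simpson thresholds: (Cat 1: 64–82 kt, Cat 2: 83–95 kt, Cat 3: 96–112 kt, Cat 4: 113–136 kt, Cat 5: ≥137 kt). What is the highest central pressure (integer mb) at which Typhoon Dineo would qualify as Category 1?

Category 1 begins at V = 64 kt.
Required ΔP = (64/6.49)^(1/0.64) = 9.861^1.562 ≈ 35.73 mb.
P_c ≤ 1010 − 35.73 = 974.27, so the highest integer P_c is 974 mb.

974 mb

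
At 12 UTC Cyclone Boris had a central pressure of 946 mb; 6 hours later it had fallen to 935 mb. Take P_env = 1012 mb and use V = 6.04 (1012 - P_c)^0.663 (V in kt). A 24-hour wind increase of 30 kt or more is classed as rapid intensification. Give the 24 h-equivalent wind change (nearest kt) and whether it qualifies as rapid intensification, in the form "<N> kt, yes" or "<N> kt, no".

42 kt, yes

V₁: ΔP = 66, V ≈ 6.04 × 66^0.663 ≈ 97.14 kt.
V₂: ΔP = 77, V ≈ 6.04 × 77^0.663 ≈ 107.59 kt.
ΔV over 6 h = 10.45 kt → 24 h equivalent = 10.45 × 24/6 ≈ 41.80 kt.
42 kt ≥ 30 kt ⇒ rapid intensification.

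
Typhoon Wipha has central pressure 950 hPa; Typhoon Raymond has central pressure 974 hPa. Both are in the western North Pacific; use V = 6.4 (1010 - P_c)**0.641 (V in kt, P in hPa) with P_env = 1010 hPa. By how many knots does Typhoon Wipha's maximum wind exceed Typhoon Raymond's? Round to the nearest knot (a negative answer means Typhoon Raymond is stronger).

25 kt

Typhoon Wipha: ΔP = 60; V ≈ 6.4 × 60^0.641 ≈ 88.30 kt.
Typhoon Raymond: ΔP = 36; V ≈ 6.4 × 36^0.641 ≈ 63.65 kt.
Difference ≈ 88.30 − 63.65 = 24.65 → 25 kt.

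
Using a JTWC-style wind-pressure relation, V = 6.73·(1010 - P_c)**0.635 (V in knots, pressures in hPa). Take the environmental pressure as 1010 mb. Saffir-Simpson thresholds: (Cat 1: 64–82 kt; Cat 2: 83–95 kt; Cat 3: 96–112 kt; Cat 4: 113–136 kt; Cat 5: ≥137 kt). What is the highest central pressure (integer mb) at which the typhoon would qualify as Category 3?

944 mb

Category 3 begins at V = 96 kt.
Required ΔP = (96/6.73)^(1/0.635) = 14.264^1.575 ≈ 65.72 mb.
P_c ≤ 1010 − 65.72 = 944.28, so the highest integer P_c is 944 mb.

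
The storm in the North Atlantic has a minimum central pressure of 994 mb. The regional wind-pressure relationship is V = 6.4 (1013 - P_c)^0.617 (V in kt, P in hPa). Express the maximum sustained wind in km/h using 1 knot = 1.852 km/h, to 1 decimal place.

ΔP = 1013 − 994 = 19 mb.
V ≈ 6.4 × 19^0.617 = 6.4 × 6.152 ≈ 39.371 kt.
39.371 × 1.852 ≈ 72.91 km/h → 72.9 km/h.

72.9 km/h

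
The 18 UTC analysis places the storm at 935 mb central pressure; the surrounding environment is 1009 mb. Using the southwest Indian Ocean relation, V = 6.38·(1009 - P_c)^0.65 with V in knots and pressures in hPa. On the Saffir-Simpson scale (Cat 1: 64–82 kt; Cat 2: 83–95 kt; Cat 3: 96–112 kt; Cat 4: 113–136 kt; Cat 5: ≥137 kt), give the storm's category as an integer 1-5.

ΔP = 1009 − 935 = 74 mb.
V ≈ 6.38 × 74^0.65 = 6.38 × 16.41 ≈ 105 kt.
105 kt falls in the Category 3 band.

3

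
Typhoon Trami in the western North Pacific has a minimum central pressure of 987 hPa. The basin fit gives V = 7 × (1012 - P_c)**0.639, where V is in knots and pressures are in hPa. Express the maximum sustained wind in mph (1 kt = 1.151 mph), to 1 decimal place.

63.0 mph

ΔP = 1012 − 987 = 25 hPa.
V ≈ 7 × 25^0.639 = 7 × 7.821 ≈ 54.750 kt.
54.750 × 1.151 ≈ 63.02 mph → 63.0 mph.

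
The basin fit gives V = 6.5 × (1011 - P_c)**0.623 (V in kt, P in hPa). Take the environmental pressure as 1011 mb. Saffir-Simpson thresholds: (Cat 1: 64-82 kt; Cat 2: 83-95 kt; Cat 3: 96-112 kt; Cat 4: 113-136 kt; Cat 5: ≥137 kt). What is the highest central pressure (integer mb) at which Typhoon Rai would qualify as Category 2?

951 mb

Category 2 begins at V = 83 kt.
Required ΔP = (83/6.5)^(1/0.623) = 12.769^1.605 ≈ 59.64 mb.
P_c ≤ 1011 − 59.64 = 951.36, so the highest integer P_c is 951 mb.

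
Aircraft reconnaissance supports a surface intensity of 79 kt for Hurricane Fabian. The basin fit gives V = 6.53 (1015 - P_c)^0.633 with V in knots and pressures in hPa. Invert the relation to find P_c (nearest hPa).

ΔP = (V / 6.53)^(1/0.633) = (79/6.53)^1.580.
79/6.53 = 12.098; 12.098^1.580 ≈ 51.34 hPa.
P_c = 1015 − 51.34 = 963.66 ≈ 964 hPa.

964 hPa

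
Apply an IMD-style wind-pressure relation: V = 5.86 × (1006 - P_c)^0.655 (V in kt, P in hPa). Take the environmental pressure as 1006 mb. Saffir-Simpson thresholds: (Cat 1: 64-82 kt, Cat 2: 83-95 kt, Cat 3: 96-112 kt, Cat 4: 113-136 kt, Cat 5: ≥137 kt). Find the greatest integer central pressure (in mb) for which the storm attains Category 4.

914 mb

Category 4 begins at V = 113 kt.
Required ΔP = (113/5.86)^(1/0.655) = 19.283^1.527 ≈ 91.64 mb.
P_c ≤ 1006 − 91.64 = 914.36, so the highest integer P_c is 914 mb.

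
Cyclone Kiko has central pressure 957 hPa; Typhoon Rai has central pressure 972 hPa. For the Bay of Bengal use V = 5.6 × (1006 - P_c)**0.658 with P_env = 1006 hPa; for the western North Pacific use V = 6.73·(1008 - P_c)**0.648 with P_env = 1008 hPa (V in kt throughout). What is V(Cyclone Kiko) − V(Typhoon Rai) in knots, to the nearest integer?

Cyclone Kiko: ΔP = 49; V ≈ 5.6 × 49^0.658 ≈ 72.50 kt.
Typhoon Rai: ΔP = 36; V ≈ 6.73 × 36^0.648 ≈ 68.63 kt.
Difference ≈ 72.50 − 68.63 = 3.87 → 4 kt.

4 kt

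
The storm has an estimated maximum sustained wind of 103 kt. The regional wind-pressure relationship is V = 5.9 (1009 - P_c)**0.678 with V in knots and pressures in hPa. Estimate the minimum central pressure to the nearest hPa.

ΔP = (V / 5.9)^(1/0.678) = (103/5.9)^1.475.
103/5.9 = 17.458; 17.458^1.475 ≈ 67.89 hPa.
P_c = 1009 − 67.89 = 941.11 ≈ 941 hPa.

941 hPa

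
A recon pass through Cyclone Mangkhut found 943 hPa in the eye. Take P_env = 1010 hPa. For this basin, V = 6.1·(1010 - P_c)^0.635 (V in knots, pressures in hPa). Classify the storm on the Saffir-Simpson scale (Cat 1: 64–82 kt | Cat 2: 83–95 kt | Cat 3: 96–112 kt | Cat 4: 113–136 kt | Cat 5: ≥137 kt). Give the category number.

2

ΔP = 1010 − 943 = 67 hPa.
V ≈ 6.1 × 67^0.635 = 6.1 × 14.44 ≈ 88 kt.
88 kt falls in the Category 2 band.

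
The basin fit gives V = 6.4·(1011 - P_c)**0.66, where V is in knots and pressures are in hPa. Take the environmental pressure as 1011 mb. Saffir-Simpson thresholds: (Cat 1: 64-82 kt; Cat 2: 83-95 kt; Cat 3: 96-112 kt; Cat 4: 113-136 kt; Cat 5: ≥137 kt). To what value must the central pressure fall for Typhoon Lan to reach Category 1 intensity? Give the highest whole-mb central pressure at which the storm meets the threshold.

Category 1 begins at V = 64 kt.
Required ΔP = (64/6.4)^(1/0.66) = 10.000^1.515 ≈ 32.75 mb.
P_c ≤ 1011 − 32.75 = 978.25, so the highest integer P_c is 978 mb.

978 mb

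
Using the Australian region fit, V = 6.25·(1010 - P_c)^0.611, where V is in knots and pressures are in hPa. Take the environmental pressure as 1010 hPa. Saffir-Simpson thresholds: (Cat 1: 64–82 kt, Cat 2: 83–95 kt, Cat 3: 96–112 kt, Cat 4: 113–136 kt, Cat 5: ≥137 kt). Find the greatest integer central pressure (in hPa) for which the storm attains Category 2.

Category 2 begins at V = 83 kt.
Required ΔP = (83/6.25)^(1/0.611) = 13.280^1.637 ≈ 68.91 hPa.
P_c ≤ 1010 − 68.91 = 941.09, so the highest integer P_c is 941 hPa.

941 hPa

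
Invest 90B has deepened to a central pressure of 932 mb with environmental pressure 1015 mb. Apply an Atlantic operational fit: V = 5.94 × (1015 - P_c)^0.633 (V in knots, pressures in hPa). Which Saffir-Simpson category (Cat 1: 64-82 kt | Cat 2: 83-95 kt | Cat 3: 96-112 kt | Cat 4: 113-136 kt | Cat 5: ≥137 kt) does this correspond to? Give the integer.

ΔP = 1015 − 932 = 83 mb.
V ≈ 5.94 × 83^0.633 = 5.94 × 16.40 ≈ 97 kt.
97 kt falls in the Category 3 band.

3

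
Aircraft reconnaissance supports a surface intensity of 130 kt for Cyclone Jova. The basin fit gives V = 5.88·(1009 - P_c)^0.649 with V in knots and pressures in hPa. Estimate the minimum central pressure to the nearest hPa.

891 hPa

ΔP = (V / 5.88)^(1/0.649) = (130/5.88)^1.541.
130/5.88 = 22.109; 22.109^1.541 ≈ 117.96 hPa.
P_c = 1009 − 117.96 = 891.04 ≈ 891 hPa.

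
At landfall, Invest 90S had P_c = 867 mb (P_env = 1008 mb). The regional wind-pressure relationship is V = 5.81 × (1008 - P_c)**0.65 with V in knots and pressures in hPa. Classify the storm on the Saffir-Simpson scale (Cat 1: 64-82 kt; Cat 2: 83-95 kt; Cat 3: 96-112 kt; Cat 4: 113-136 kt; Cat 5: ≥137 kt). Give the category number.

ΔP = 1008 − 867 = 141 mb.
V ≈ 5.81 × 141^0.65 = 5.81 × 24.95 ≈ 145 kt.
145 kt falls in the Category 5 band.

5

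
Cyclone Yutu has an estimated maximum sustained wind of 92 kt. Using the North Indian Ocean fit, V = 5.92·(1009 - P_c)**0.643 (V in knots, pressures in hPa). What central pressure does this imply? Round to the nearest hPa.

ΔP = (V / 5.92)^(1/0.643) = (92/5.92)^1.555.
92/5.92 = 15.541; 15.541^1.555 ≈ 71.28 hPa.
P_c = 1009 − 71.28 = 937.72 ≈ 938 hPa.

938 hPa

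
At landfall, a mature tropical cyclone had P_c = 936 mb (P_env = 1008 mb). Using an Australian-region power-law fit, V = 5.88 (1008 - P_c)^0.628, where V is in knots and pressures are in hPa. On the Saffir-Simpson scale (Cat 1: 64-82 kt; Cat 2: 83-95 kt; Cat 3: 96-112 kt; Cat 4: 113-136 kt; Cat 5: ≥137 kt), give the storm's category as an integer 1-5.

2

ΔP = 1008 − 936 = 72 mb.
V ≈ 5.88 × 72^0.628 = 5.88 × 14.67 ≈ 86 kt.
86 kt falls in the Category 2 band.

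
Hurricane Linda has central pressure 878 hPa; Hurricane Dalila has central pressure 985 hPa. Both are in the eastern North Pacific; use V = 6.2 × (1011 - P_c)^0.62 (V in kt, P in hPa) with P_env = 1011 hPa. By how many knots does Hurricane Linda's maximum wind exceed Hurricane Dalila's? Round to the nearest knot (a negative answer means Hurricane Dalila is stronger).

Hurricane Linda: ΔP = 133; V ≈ 6.2 × 133^0.62 ≈ 128.58 kt.
Hurricane Dalila: ΔP = 26; V ≈ 6.2 × 26^0.62 ≈ 46.74 kt.
Difference ≈ 128.58 − 46.74 = 81.84 → 82 kt.

82 kt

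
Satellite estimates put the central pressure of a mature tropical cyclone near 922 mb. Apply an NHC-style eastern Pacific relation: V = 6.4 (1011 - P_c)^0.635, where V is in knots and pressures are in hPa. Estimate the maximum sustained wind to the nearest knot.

ΔP = 1011 − 922 = 89 mb.
89^0.635 ≈ 17.293.
V ≈ 6.4 × 17.293 ≈ 110.7 kt.

111 kt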